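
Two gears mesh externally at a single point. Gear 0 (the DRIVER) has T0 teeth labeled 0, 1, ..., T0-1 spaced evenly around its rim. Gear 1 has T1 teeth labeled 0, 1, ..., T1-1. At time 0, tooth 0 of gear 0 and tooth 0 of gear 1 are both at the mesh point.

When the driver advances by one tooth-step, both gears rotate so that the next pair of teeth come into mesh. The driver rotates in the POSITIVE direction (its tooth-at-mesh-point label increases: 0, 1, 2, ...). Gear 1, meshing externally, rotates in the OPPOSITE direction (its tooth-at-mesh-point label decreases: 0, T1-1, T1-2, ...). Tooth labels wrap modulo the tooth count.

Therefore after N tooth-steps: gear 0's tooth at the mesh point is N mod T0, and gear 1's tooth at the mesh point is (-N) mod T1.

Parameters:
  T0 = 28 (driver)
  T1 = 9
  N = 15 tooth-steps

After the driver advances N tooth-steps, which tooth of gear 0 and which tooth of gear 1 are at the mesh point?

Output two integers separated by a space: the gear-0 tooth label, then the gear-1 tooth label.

Gear 0 (driver, T0=28): tooth at mesh = N mod T0
  15 = 0 * 28 + 15, so 15 mod 28 = 15
  gear 0 tooth = 15
Gear 1 (driven, T1=9): tooth at mesh = (-N) mod T1
  15 = 1 * 9 + 6, so 15 mod 9 = 6
  (-15) mod 9 = (-6) mod 9 = 9 - 6 = 3
Mesh after 15 steps: gear-0 tooth 15 meets gear-1 tooth 3

Answer: 15 3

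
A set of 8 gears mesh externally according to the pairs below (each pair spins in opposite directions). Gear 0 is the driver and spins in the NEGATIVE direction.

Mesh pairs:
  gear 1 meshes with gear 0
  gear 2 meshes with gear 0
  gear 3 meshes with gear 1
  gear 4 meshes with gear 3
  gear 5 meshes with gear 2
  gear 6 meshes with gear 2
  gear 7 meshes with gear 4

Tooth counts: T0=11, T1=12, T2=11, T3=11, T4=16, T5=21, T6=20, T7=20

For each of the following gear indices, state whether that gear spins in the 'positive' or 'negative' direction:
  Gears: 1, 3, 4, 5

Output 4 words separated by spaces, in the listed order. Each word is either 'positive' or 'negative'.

Gear 0 (driver): negative (depth 0)
  gear 1: meshes with gear 0 -> depth 1 -> positive (opposite of gear 0)
  gear 2: meshes with gear 0 -> depth 1 -> positive (opposite of gear 0)
  gear 3: meshes with gear 1 -> depth 2 -> negative (opposite of gear 1)
  gear 4: meshes with gear 3 -> depth 3 -> positive (opposite of gear 3)
  gear 5: meshes with gear 2 -> depth 2 -> negative (opposite of gear 2)
  gear 6: meshes with gear 2 -> depth 2 -> negative (opposite of gear 2)
  gear 7: meshes with gear 4 -> depth 4 -> negative (opposite of gear 4)
Queried indices 1, 3, 4, 5 -> positive, negative, positive, negative

Answer: positive negative positive negative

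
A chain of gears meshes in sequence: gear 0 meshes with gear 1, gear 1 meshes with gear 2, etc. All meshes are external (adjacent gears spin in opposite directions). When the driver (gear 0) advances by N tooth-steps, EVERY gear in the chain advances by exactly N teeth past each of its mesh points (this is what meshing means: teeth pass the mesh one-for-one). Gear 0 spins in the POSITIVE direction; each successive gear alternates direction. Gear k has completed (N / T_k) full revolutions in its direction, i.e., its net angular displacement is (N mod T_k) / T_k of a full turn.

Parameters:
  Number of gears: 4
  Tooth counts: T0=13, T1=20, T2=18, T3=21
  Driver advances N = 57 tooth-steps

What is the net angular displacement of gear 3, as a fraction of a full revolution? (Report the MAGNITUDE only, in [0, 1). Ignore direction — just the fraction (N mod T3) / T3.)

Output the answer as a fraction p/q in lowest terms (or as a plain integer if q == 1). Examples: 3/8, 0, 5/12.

Answer: 5/7

Derivation:
Chain of 4 gears, tooth counts: [13, 20, 18, 21]
  gear 0: T0=13, direction=positive, advance = 57 mod 13 = 5 teeth = 5/13 turn
  gear 1: T1=20, direction=negative, advance = 57 mod 20 = 17 teeth = 17/20 turn
  gear 2: T2=18, direction=positive, advance = 57 mod 18 = 3 teeth = 3/18 turn
  gear 3: T3=21, direction=negative, advance = 57 mod 21 = 15 teeth = 15/21 turn
Gear 3: 57 mod 21 = 15
Fraction = 15 / 21 = 5/7 (gcd(15,21)=3) = 5/7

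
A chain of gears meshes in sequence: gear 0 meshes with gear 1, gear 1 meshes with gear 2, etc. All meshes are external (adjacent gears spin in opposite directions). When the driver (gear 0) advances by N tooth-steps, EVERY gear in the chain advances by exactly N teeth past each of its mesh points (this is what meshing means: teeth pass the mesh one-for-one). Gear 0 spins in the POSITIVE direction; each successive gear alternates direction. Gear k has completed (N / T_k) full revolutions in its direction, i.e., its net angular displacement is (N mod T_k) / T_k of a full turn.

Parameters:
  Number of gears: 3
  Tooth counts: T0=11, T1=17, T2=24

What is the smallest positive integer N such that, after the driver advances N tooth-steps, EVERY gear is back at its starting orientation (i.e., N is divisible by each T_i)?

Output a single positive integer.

Gear k returns to start when N is a multiple of T_k.
All gears at start simultaneously when N is a common multiple of [11, 17, 24]; the smallest such N is lcm(11, 17, 24).
Start: lcm = T0 = 11
Fold in T1=17: gcd(11, 17) = 1; lcm(11, 17) = 11 * 17 / 1 = 187 / 1 = 187
Fold in T2=24: gcd(187, 24) = 1; lcm(187, 24) = 187 * 24 / 1 = 4488 / 1 = 4488
Full cycle length = 4488

Answer: 4488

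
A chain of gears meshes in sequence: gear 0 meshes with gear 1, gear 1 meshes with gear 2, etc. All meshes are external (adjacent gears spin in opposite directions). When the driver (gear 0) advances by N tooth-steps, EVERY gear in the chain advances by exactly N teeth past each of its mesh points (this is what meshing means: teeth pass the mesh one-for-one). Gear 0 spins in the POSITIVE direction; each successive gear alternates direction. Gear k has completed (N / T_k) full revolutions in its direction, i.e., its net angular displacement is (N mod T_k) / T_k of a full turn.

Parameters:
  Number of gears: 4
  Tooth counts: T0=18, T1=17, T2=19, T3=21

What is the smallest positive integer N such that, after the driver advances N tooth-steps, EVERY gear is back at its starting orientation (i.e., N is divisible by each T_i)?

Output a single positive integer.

Gear k returns to start when N is a multiple of T_k.
All gears at start simultaneously when N is a common multiple of [18, 17, 19, 21]; the smallest such N is lcm(18, 17, 19, 21).
Start: lcm = T0 = 18
Fold in T1=17: gcd(18, 17) = 1; lcm(18, 17) = 18 * 17 / 1 = 306 / 1 = 306
Fold in T2=19: gcd(306, 19) = 1; lcm(306, 19) = 306 * 19 / 1 = 5814 / 1 = 5814
Fold in T3=21: gcd(5814, 21) = 3; lcm(5814, 21) = 5814 * 21 / 3 = 122094 / 3 = 40698
Full cycle length = 40698

Answer: 40698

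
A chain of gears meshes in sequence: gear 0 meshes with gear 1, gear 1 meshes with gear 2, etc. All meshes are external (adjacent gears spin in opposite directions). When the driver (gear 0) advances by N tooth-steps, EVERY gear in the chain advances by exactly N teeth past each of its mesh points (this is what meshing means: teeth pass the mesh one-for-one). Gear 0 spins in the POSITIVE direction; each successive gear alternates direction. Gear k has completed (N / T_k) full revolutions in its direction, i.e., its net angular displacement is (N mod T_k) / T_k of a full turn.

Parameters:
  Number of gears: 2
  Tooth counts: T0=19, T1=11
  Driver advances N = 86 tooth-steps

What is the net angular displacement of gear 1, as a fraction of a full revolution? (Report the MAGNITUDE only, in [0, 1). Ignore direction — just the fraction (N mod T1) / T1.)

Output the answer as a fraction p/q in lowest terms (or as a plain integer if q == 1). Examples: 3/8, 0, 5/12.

Chain of 2 gears, tooth counts: [19, 11]
  gear 0: T0=19, direction=positive, advance = 86 mod 19 = 10 teeth = 10/19 turn
  gear 1: T1=11, direction=negative, advance = 86 mod 11 = 9 teeth = 9/11 turn
Gear 1: 86 mod 11 = 9
Fraction = 9 / 11 = 9/11 (gcd(9,11)=1) = 9/11

Answer: 9/11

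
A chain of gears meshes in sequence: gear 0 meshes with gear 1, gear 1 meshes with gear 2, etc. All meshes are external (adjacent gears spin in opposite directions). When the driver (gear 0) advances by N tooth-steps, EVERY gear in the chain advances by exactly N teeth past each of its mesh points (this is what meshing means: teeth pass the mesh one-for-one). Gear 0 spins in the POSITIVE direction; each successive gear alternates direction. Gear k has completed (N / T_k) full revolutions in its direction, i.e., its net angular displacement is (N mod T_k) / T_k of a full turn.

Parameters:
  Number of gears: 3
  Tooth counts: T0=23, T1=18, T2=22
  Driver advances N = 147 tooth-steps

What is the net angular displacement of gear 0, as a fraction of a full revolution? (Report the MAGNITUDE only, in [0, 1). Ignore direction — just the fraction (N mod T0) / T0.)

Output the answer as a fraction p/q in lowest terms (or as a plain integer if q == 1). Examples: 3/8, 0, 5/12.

Answer: 9/23

Derivation:
Chain of 3 gears, tooth counts: [23, 18, 22]
  gear 0: T0=23, direction=positive, advance = 147 mod 23 = 9 teeth = 9/23 turn
  gear 1: T1=18, direction=negative, advance = 147 mod 18 = 3 teeth = 3/18 turn
  gear 2: T2=22, direction=positive, advance = 147 mod 22 = 15 teeth = 15/22 turn
Gear 0: 147 mod 23 = 9
Fraction = 9 / 23 = 9/23 (gcd(9,23)=1) = 9/23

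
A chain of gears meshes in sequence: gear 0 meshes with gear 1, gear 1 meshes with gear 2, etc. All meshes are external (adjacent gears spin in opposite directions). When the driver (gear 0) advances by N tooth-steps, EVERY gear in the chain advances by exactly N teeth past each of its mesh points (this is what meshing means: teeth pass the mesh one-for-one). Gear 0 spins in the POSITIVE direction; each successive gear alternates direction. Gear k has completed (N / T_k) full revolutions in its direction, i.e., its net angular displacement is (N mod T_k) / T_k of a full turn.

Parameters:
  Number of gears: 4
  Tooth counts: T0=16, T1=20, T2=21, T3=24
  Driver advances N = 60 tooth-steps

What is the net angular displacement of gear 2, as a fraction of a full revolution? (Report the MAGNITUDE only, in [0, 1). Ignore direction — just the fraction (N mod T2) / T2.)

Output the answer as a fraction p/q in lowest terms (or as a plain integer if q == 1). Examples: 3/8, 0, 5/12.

Answer: 6/7

Derivation:
Chain of 4 gears, tooth counts: [16, 20, 21, 24]
  gear 0: T0=16, direction=positive, advance = 60 mod 16 = 12 teeth = 12/16 turn
  gear 1: T1=20, direction=negative, advance = 60 mod 20 = 0 teeth = 0/20 turn
  gear 2: T2=21, direction=positive, advance = 60 mod 21 = 18 teeth = 18/21 turn
  gear 3: T3=24, direction=negative, advance = 60 mod 24 = 12 teeth = 12/24 turn
Gear 2: 60 mod 21 = 18
Fraction = 18 / 21 = 6/7 (gcd(18,21)=3) = 6/7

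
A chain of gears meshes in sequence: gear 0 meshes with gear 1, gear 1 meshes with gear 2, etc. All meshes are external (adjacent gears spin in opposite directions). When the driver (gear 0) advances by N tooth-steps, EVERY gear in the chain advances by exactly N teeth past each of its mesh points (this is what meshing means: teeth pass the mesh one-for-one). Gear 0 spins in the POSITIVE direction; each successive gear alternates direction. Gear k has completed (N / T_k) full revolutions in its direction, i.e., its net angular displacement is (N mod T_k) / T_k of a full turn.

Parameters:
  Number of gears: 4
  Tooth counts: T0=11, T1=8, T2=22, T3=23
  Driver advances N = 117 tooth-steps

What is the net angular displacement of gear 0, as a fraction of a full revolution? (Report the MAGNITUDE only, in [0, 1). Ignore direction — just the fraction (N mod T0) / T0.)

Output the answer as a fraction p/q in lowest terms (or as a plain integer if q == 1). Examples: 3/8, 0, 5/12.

Answer: 7/11

Derivation:
Chain of 4 gears, tooth counts: [11, 8, 22, 23]
  gear 0: T0=11, direction=positive, advance = 117 mod 11 = 7 teeth = 7/11 turn
  gear 1: T1=8, direction=negative, advance = 117 mod 8 = 5 teeth = 5/8 turn
  gear 2: T2=22, direction=positive, advance = 117 mod 22 = 7 teeth = 7/22 turn
  gear 3: T3=23, direction=negative, advance = 117 mod 23 = 2 teeth = 2/23 turn
Gear 0: 117 mod 11 = 7
Fraction = 7 / 11 = 7/11 (gcd(7,11)=1) = 7/11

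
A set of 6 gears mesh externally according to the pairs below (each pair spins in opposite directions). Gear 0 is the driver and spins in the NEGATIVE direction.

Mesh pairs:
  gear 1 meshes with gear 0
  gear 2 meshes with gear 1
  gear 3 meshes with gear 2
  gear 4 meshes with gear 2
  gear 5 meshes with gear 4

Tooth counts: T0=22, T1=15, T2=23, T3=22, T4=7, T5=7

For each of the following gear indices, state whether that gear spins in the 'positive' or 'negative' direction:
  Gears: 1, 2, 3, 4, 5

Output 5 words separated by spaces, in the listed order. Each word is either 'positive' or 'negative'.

Answer: positive negative positive positive negative

Derivation:
Gear 0 (driver): negative (depth 0)
  gear 1: meshes with gear 0 -> depth 1 -> positive (opposite of gear 0)
  gear 2: meshes with gear 1 -> depth 2 -> negative (opposite of gear 1)
  gear 3: meshes with gear 2 -> depth 3 -> positive (opposite of gear 2)
  gear 4: meshes with gear 2 -> depth 3 -> positive (opposite of gear 2)
  gear 5: meshes with gear 4 -> depth 4 -> negative (opposite of gear 4)
Queried indices 1, 2, 3, 4, 5 -> positive, negative, positive, positive, negative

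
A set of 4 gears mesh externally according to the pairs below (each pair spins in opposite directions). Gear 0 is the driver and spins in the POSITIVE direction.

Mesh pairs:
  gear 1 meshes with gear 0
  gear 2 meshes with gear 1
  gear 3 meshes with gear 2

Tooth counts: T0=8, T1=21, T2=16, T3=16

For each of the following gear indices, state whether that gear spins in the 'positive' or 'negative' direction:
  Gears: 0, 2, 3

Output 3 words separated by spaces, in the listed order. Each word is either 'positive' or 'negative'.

Gear 0 (driver): positive (depth 0)
  gear 1: meshes with gear 0 -> depth 1 -> negative (opposite of gear 0)
  gear 2: meshes with gear 1 -> depth 2 -> positive (opposite of gear 1)
  gear 3: meshes with gear 2 -> depth 3 -> negative (opposite of gear 2)
Queried indices 0, 2, 3 -> positive, positive, negative

Answer: positive positive negative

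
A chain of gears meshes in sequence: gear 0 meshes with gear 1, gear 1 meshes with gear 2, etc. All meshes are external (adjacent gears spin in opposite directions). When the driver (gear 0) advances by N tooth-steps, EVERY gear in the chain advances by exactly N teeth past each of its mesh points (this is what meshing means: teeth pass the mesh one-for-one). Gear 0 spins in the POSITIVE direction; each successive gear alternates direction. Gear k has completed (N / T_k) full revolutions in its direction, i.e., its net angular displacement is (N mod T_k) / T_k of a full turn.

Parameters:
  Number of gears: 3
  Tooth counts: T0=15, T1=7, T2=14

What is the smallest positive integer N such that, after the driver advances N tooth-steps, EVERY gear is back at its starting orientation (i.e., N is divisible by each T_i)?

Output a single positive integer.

Answer: 210

Derivation:
Gear k returns to start when N is a multiple of T_k.
All gears at start simultaneously when N is a common multiple of [15, 7, 14]; the smallest such N is lcm(15, 7, 14).
Start: lcm = T0 = 15
Fold in T1=7: gcd(15, 7) = 1; lcm(15, 7) = 15 * 7 / 1 = 105 / 1 = 105
Fold in T2=14: gcd(105, 14) = 7; lcm(105, 14) = 105 * 14 / 7 = 1470 / 7 = 210
Full cycle length = 210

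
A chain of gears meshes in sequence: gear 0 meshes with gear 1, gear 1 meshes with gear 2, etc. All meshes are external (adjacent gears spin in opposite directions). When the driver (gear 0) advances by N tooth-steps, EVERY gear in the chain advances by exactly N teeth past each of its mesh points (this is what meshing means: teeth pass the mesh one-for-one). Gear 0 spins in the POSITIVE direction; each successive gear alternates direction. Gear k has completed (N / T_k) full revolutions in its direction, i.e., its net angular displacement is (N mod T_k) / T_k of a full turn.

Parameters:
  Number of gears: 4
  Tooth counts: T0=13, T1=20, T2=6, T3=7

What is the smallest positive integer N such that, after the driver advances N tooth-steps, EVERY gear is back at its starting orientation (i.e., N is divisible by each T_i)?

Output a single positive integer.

Gear k returns to start when N is a multiple of T_k.
All gears at start simultaneously when N is a common multiple of [13, 20, 6, 7]; the smallest such N is lcm(13, 20, 6, 7).
Start: lcm = T0 = 13
Fold in T1=20: gcd(13, 20) = 1; lcm(13, 20) = 13 * 20 / 1 = 260 / 1 = 260
Fold in T2=6: gcd(260, 6) = 2; lcm(260, 6) = 260 * 6 / 2 = 1560 / 2 = 780
Fold in T3=7: gcd(780, 7) = 1; lcm(780, 7) = 780 * 7 / 1 = 5460 / 1 = 5460
Full cycle length = 5460

Answer: 5460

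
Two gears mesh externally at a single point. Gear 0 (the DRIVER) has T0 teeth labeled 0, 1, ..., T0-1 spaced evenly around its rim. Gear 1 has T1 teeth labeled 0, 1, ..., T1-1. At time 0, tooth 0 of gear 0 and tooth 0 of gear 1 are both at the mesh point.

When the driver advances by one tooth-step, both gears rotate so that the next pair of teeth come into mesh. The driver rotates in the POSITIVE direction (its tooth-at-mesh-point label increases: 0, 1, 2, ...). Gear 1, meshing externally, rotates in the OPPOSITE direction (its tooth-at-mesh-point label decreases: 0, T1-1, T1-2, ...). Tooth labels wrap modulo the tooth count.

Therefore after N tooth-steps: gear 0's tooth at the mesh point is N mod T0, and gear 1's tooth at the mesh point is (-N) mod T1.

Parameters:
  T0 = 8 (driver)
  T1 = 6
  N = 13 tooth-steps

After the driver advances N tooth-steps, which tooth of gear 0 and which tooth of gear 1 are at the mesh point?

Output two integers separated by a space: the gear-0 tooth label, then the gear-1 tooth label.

Gear 0 (driver, T0=8): tooth at mesh = N mod T0
  13 = 1 * 8 + 5, so 13 mod 8 = 5
  gear 0 tooth = 5
Gear 1 (driven, T1=6): tooth at mesh = (-N) mod T1
  13 = 2 * 6 + 1, so 13 mod 6 = 1
  (-13) mod 6 = (-1) mod 6 = 6 - 1 = 5
Mesh after 13 steps: gear-0 tooth 5 meets gear-1 tooth 5

Answer: 5 5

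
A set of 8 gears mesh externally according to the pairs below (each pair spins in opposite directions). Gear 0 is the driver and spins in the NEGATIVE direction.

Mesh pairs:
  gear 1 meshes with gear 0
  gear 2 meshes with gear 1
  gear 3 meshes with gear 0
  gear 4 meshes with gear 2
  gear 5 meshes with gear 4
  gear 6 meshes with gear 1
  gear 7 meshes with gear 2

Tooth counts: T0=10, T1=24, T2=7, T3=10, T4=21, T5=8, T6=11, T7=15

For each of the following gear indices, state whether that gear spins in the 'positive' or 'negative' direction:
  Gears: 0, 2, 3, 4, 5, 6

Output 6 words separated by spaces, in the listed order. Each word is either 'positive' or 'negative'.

Gear 0 (driver): negative (depth 0)
  gear 1: meshes with gear 0 -> depth 1 -> positive (opposite of gear 0)
  gear 2: meshes with gear 1 -> depth 2 -> negative (opposite of gear 1)
  gear 3: meshes with gear 0 -> depth 1 -> positive (opposite of gear 0)
  gear 4: meshes with gear 2 -> depth 3 -> positive (opposite of gear 2)
  gear 5: meshes with gear 4 -> depth 4 -> negative (opposite of gear 4)
  gear 6: meshes with gear 1 -> depth 2 -> negative (opposite of gear 1)
  gear 7: meshes with gear 2 -> depth 3 -> positive (opposite of gear 2)
Queried indices 0, 2, 3, 4, 5, 6 -> negative, negative, positive, positive, negative, negative

Answer: negative negative positive positive negative negative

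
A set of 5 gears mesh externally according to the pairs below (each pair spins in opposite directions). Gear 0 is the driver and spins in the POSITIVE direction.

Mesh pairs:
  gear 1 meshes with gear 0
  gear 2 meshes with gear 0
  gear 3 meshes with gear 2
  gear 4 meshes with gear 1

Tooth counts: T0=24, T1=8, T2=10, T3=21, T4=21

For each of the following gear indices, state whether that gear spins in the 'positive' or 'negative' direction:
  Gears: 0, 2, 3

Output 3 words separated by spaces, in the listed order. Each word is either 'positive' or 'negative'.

Answer: positive negative positive

Derivation:
Gear 0 (driver): positive (depth 0)
  gear 1: meshes with gear 0 -> depth 1 -> negative (opposite of gear 0)
  gear 2: meshes with gear 0 -> depth 1 -> negative (opposite of gear 0)
  gear 3: meshes with gear 2 -> depth 2 -> positive (opposite of gear 2)
  gear 4: meshes with gear 1 -> depth 2 -> positive (opposite of gear 1)
Queried indices 0, 2, 3 -> positive, negative, positive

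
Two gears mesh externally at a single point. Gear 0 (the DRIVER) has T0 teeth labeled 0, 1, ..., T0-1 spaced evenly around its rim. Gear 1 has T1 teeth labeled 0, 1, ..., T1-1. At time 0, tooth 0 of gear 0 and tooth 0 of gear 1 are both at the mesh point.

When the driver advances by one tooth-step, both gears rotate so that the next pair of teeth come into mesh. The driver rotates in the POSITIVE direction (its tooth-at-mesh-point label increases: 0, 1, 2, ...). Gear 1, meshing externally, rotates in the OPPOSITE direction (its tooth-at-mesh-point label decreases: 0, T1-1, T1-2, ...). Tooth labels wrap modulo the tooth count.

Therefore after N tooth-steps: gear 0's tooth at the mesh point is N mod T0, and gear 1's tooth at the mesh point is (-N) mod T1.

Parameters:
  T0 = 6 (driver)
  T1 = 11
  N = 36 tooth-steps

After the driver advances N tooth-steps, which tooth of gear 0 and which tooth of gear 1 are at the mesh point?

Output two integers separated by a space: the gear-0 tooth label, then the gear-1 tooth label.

Answer: 0 8

Derivation:
Gear 0 (driver, T0=6): tooth at mesh = N mod T0
  36 = 6 * 6 + 0, so 36 mod 6 = 0
  gear 0 tooth = 0
Gear 1 (driven, T1=11): tooth at mesh = (-N) mod T1
  36 = 3 * 11 + 3, so 36 mod 11 = 3
  (-36) mod 11 = (-3) mod 11 = 11 - 3 = 8
Mesh after 36 steps: gear-0 tooth 0 meets gear-1 tooth 8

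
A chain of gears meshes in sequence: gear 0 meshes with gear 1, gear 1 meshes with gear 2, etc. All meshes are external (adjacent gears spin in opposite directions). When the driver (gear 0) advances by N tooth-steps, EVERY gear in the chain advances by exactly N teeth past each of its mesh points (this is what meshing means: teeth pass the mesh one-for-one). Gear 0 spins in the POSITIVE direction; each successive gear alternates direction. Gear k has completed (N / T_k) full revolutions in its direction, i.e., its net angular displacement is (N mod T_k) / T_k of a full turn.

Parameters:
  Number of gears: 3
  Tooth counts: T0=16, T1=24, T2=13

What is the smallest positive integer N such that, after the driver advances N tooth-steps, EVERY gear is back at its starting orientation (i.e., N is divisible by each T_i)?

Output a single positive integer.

Answer: 624

Derivation:
Gear k returns to start when N is a multiple of T_k.
All gears at start simultaneously when N is a common multiple of [16, 24, 13]; the smallest such N is lcm(16, 24, 13).
Start: lcm = T0 = 16
Fold in T1=24: gcd(16, 24) = 8; lcm(16, 24) = 16 * 24 / 8 = 384 / 8 = 48
Fold in T2=13: gcd(48, 13) = 1; lcm(48, 13) = 48 * 13 / 1 = 624 / 1 = 624
Full cycle length = 624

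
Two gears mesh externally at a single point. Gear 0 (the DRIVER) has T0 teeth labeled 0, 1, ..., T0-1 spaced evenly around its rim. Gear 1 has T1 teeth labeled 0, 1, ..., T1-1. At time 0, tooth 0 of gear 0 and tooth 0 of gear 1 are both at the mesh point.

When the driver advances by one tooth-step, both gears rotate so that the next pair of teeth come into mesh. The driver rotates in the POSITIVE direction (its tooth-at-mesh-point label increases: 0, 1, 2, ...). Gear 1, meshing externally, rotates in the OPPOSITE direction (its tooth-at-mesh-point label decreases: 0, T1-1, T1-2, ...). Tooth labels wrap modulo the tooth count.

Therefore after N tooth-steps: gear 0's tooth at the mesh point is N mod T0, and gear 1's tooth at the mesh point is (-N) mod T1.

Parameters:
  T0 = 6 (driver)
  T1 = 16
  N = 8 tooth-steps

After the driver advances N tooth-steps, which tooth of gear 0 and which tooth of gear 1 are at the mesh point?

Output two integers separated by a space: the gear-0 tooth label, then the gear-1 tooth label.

Answer: 2 8

Derivation:
Gear 0 (driver, T0=6): tooth at mesh = N mod T0
  8 = 1 * 6 + 2, so 8 mod 6 = 2
  gear 0 tooth = 2
Gear 1 (driven, T1=16): tooth at mesh = (-N) mod T1
  8 = 0 * 16 + 8, so 8 mod 16 = 8
  (-8) mod 16 = (-8) mod 16 = 16 - 8 = 8
Mesh after 8 steps: gear-0 tooth 2 meets gear-1 tooth 8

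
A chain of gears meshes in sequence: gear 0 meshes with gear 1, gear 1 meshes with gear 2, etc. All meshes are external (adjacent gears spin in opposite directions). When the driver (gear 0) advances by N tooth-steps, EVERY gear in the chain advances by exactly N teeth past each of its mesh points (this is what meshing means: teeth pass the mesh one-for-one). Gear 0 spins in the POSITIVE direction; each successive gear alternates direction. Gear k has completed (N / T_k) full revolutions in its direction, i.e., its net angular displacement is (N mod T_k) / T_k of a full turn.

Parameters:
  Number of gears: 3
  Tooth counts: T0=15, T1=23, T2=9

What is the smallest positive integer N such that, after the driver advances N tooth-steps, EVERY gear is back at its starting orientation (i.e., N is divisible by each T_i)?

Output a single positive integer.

Answer: 1035

Derivation:
Gear k returns to start when N is a multiple of T_k.
All gears at start simultaneously when N is a common multiple of [15, 23, 9]; the smallest such N is lcm(15, 23, 9).
Start: lcm = T0 = 15
Fold in T1=23: gcd(15, 23) = 1; lcm(15, 23) = 15 * 23 / 1 = 345 / 1 = 345
Fold in T2=9: gcd(345, 9) = 3; lcm(345, 9) = 345 * 9 / 3 = 3105 / 3 = 1035
Full cycle length = 1035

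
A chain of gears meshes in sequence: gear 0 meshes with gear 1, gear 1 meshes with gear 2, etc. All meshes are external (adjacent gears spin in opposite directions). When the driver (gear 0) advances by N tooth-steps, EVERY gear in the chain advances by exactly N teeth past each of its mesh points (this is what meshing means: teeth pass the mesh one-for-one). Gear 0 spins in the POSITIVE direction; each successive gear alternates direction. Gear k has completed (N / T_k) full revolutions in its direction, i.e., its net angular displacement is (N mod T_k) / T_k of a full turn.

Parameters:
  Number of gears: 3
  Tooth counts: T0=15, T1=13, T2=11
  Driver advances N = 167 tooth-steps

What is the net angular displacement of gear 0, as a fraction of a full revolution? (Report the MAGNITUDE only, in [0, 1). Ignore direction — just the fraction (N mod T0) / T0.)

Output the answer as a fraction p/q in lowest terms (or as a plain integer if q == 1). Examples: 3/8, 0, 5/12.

Chain of 3 gears, tooth counts: [15, 13, 11]
  gear 0: T0=15, direction=positive, advance = 167 mod 15 = 2 teeth = 2/15 turn
  gear 1: T1=13, direction=negative, advance = 167 mod 13 = 11 teeth = 11/13 turn
  gear 2: T2=11, direction=positive, advance = 167 mod 11 = 2 teeth = 2/11 turn
Gear 0: 167 mod 15 = 2
Fraction = 2 / 15 = 2/15 (gcd(2,15)=1) = 2/15

Answer: 2/15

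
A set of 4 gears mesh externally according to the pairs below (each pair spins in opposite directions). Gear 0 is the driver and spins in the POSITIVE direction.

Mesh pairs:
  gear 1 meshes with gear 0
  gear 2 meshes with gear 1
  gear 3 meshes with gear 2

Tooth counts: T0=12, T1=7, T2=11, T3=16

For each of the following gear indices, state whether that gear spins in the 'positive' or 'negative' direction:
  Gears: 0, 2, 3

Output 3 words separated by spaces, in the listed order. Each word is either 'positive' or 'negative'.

Gear 0 (driver): positive (depth 0)
  gear 1: meshes with gear 0 -> depth 1 -> negative (opposite of gear 0)
  gear 2: meshes with gear 1 -> depth 2 -> positive (opposite of gear 1)
  gear 3: meshes with gear 2 -> depth 3 -> negative (opposite of gear 2)
Queried indices 0, 2, 3 -> positive, positive, negative

Answer: positive positive negative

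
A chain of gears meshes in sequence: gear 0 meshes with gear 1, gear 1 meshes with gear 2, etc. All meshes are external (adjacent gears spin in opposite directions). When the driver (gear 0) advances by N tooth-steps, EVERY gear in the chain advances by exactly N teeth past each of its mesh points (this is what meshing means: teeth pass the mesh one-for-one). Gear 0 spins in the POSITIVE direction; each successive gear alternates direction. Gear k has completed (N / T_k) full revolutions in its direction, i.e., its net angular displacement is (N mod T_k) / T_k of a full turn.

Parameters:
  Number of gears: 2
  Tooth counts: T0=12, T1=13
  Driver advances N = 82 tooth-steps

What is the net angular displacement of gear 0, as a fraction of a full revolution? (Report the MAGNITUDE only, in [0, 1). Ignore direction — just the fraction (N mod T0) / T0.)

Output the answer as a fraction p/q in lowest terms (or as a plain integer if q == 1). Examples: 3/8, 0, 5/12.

Answer: 5/6

Derivation:
Chain of 2 gears, tooth counts: [12, 13]
  gear 0: T0=12, direction=positive, advance = 82 mod 12 = 10 teeth = 10/12 turn
  gear 1: T1=13, direction=negative, advance = 82 mod 13 = 4 teeth = 4/13 turn
Gear 0: 82 mod 12 = 10
Fraction = 10 / 12 = 5/6 (gcd(10,12)=2) = 5/6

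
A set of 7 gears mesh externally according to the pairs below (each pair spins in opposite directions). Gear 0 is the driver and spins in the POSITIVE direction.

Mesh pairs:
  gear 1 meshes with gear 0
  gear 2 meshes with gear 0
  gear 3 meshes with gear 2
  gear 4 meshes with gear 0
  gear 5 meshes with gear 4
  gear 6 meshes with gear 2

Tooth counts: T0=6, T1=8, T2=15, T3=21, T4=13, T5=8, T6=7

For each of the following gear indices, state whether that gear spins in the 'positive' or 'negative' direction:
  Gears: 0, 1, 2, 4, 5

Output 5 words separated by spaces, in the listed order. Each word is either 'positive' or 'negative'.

Gear 0 (driver): positive (depth 0)
  gear 1: meshes with gear 0 -> depth 1 -> negative (opposite of gear 0)
  gear 2: meshes with gear 0 -> depth 1 -> negative (opposite of gear 0)
  gear 3: meshes with gear 2 -> depth 2 -> positive (opposite of gear 2)
  gear 4: meshes with gear 0 -> depth 1 -> negative (opposite of gear 0)
  gear 5: meshes with gear 4 -> depth 2 -> positive (opposite of gear 4)
  gear 6: meshes with gear 2 -> depth 2 -> positive (opposite of gear 2)
Queried indices 0, 1, 2, 4, 5 -> positive, negative, negative, negative, positive

Answer: positive negative negative negative positive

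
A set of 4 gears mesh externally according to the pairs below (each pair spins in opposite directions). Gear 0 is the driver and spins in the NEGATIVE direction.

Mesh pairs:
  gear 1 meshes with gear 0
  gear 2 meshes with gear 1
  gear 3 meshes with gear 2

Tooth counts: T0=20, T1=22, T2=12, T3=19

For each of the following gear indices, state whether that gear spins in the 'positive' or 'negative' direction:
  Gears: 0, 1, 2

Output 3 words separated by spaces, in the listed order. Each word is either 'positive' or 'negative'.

Answer: negative positive negative

Derivation:
Gear 0 (driver): negative (depth 0)
  gear 1: meshes with gear 0 -> depth 1 -> positive (opposite of gear 0)
  gear 2: meshes with gear 1 -> depth 2 -> negative (opposite of gear 1)
  gear 3: meshes with gear 2 -> depth 3 -> positive (opposite of gear 2)
Queried indices 0, 1, 2 -> negative, positive, negative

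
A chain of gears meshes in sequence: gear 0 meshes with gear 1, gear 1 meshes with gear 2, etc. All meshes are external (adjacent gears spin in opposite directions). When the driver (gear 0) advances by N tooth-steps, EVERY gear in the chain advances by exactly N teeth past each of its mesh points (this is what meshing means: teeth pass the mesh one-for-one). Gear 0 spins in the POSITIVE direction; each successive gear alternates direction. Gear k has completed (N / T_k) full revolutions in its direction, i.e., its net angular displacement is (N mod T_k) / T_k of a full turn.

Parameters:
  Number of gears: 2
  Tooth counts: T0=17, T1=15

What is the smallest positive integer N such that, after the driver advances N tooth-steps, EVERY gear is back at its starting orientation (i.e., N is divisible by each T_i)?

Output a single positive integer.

Gear k returns to start when N is a multiple of T_k.
All gears at start simultaneously when N is a common multiple of [17, 15]; the smallest such N is lcm(17, 15).
Start: lcm = T0 = 17
Fold in T1=15: gcd(17, 15) = 1; lcm(17, 15) = 17 * 15 / 1 = 255 / 1 = 255
Full cycle length = 255

Answer: 255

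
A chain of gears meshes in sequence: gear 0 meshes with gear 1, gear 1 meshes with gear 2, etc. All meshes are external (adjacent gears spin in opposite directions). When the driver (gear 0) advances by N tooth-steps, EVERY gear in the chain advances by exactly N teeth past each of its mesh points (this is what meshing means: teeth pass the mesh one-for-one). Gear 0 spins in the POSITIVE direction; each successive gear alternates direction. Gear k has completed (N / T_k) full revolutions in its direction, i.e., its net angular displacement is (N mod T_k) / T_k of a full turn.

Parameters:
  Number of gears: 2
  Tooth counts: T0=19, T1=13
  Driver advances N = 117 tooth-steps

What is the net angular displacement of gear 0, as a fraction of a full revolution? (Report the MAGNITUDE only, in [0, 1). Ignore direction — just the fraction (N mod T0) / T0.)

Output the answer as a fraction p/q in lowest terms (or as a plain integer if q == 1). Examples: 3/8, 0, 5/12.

Answer: 3/19

Derivation:
Chain of 2 gears, tooth counts: [19, 13]
  gear 0: T0=19, direction=positive, advance = 117 mod 19 = 3 teeth = 3/19 turn
  gear 1: T1=13, direction=negative, advance = 117 mod 13 = 0 teeth = 0/13 turn
Gear 0: 117 mod 19 = 3
Fraction = 3 / 19 = 3/19 (gcd(3,19)=1) = 3/19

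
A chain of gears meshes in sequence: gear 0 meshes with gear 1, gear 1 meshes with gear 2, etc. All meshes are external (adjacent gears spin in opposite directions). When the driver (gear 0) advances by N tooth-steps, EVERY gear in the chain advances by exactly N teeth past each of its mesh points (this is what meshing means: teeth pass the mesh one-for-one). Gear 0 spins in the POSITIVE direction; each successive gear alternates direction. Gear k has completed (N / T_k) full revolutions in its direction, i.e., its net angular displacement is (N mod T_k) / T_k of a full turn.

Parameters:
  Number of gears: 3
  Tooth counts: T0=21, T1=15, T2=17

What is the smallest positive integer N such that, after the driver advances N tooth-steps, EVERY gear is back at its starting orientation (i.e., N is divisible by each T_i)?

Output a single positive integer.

Gear k returns to start when N is a multiple of T_k.
All gears at start simultaneously when N is a common multiple of [21, 15, 17]; the smallest such N is lcm(21, 15, 17).
Start: lcm = T0 = 21
Fold in T1=15: gcd(21, 15) = 3; lcm(21, 15) = 21 * 15 / 3 = 315 / 3 = 105
Fold in T2=17: gcd(105, 17) = 1; lcm(105, 17) = 105 * 17 / 1 = 1785 / 1 = 1785
Full cycle length = 1785

Answer: 1785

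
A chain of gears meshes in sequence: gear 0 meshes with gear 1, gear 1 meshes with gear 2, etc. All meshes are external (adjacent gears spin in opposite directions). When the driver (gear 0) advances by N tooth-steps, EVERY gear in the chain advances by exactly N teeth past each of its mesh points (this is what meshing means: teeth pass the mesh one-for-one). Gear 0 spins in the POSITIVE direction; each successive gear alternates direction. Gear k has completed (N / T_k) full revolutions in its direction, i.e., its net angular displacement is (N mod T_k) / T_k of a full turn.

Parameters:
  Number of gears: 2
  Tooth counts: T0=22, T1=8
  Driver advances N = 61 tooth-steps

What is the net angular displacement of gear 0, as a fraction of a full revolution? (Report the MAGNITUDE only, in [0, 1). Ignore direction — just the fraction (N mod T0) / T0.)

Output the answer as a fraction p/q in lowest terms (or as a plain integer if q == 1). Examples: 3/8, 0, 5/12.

Answer: 17/22

Derivation:
Chain of 2 gears, tooth counts: [22, 8]
  gear 0: T0=22, direction=positive, advance = 61 mod 22 = 17 teeth = 17/22 turn
  gear 1: T1=8, direction=negative, advance = 61 mod 8 = 5 teeth = 5/8 turn
Gear 0: 61 mod 22 = 17
Fraction = 17 / 22 = 17/22 (gcd(17,22)=1) = 17/22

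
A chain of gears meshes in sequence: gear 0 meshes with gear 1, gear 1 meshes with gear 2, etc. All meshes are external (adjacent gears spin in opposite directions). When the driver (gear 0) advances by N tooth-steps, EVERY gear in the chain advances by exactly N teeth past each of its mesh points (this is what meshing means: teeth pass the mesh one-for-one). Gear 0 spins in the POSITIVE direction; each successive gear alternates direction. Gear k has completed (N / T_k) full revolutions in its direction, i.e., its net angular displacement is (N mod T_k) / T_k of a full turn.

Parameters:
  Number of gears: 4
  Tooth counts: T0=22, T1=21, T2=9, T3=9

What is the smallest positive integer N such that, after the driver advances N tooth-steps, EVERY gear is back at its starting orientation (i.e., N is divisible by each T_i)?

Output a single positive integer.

Gear k returns to start when N is a multiple of T_k.
All gears at start simultaneously when N is a common multiple of [22, 21, 9, 9]; the smallest such N is lcm(22, 21, 9, 9).
Start: lcm = T0 = 22
Fold in T1=21: gcd(22, 21) = 1; lcm(22, 21) = 22 * 21 / 1 = 462 / 1 = 462
Fold in T2=9: gcd(462, 9) = 3; lcm(462, 9) = 462 * 9 / 3 = 4158 / 3 = 1386
Fold in T3=9: gcd(1386, 9) = 9; lcm(1386, 9) = 1386 * 9 / 9 = 12474 / 9 = 1386
Full cycle length = 1386

Answer: 1386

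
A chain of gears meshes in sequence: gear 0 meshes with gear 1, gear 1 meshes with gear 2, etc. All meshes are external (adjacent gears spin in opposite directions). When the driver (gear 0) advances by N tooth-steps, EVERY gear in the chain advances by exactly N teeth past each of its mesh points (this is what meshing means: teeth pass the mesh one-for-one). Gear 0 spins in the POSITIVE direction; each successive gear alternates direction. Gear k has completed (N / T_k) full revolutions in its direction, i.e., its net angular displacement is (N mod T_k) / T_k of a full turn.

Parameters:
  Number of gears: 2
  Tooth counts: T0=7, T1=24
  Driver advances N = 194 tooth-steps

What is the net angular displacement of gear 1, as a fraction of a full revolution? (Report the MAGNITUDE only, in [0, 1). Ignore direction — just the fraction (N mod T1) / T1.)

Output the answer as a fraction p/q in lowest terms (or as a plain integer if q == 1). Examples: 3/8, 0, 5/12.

Answer: 1/12

Derivation:
Chain of 2 gears, tooth counts: [7, 24]
  gear 0: T0=7, direction=positive, advance = 194 mod 7 = 5 teeth = 5/7 turn
  gear 1: T1=24, direction=negative, advance = 194 mod 24 = 2 teeth = 2/24 turn
Gear 1: 194 mod 24 = 2
Fraction = 2 / 24 = 1/12 (gcd(2,24)=2) = 1/12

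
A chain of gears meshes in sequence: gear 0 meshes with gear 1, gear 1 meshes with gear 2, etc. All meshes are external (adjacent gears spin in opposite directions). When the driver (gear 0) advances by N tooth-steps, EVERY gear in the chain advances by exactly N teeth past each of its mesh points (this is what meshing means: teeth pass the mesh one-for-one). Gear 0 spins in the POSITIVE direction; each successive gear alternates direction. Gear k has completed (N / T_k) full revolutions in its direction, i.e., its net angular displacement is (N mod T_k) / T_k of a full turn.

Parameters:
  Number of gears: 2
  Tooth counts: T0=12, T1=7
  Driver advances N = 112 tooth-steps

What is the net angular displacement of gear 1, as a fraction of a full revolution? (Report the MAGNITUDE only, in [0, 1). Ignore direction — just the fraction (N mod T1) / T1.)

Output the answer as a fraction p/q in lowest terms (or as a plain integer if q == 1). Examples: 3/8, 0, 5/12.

Answer: 0

Derivation:
Chain of 2 gears, tooth counts: [12, 7]
  gear 0: T0=12, direction=positive, advance = 112 mod 12 = 4 teeth = 4/12 turn
  gear 1: T1=7, direction=negative, advance = 112 mod 7 = 0 teeth = 0/7 turn
Gear 1: 112 mod 7 = 0
Fraction = 0 / 7 = 0/1 (gcd(0,7)=7) = 0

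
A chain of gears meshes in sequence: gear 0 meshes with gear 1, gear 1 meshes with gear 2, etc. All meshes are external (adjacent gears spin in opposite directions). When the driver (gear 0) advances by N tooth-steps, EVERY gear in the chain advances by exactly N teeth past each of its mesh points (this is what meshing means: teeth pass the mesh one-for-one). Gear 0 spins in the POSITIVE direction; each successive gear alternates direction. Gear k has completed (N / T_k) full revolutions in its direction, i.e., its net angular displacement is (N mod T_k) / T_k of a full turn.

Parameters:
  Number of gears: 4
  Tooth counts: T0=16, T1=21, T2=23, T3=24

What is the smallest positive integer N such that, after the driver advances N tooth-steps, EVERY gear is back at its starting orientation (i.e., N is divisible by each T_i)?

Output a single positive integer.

Gear k returns to start when N is a multiple of T_k.
All gears at start simultaneously when N is a common multiple of [16, 21, 23, 24]; the smallest such N is lcm(16, 21, 23, 24).
Start: lcm = T0 = 16
Fold in T1=21: gcd(16, 21) = 1; lcm(16, 21) = 16 * 21 / 1 = 336 / 1 = 336
Fold in T2=23: gcd(336, 23) = 1; lcm(336, 23) = 336 * 23 / 1 = 7728 / 1 = 7728
Fold in T3=24: gcd(7728, 24) = 24; lcm(7728, 24) = 7728 * 24 / 24 = 185472 / 24 = 7728
Full cycle length = 7728

Answer: 7728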